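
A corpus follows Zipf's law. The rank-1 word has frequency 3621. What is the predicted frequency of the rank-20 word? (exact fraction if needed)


Zipf's law: freq(rank) = f1 / rank
f1 = 3621, rank = 20
freq = 3621 / 20
GCD(3621, 20) = 1
Simplified: 3621/20

3621/20


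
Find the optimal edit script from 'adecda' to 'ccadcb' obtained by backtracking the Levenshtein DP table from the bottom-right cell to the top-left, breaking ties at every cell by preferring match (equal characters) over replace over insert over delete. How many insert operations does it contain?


Edit distance = 5. Backtracking from cell (6, 6) with preference match > replace > insert > delete,
then listing the resulting alignment 'adecda' -> 'ccadcb' left to right:
  Step 1: insert 'c' [insertion #1]
  Step 2: insert 'c' [insertion #2]
  Step 3: keep 'a'
  Step 4: keep 'd'
  Step 5: delete 'e'
  Step 6: keep 'c'
  Step 7: delete 'd'
  Step 8: replace a->b
Total insertions: 2

2


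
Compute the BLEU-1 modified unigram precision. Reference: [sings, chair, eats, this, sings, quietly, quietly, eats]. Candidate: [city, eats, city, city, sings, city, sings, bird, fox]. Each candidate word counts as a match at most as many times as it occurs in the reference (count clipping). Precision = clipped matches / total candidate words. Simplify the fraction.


Reference word counts: {'chair': 1, 'eats': 2, 'quietly': 2, 'sings': 2, 'this': 1}
Checking each candidate word (with clipping):
  'city' -> not in reference -> no match (matches: 0)
  'eats' -> in reference (ref count 2, used 1/2) -> match (matches: 1)
  'city' -> not in reference -> no match (matches: 1)
  'city' -> not in reference -> no match (matches: 1)
  'sings' -> in reference (ref count 2, used 1/2) -> match (matches: 2)
  'city' -> not in reference -> no match (matches: 2)
  'sings' -> in reference (ref count 2, used 2/2) -> match (matches: 3)
  'bird' -> not in reference -> no match (matches: 3)
  'fox' -> not in reference -> no match (matches: 3)
Clipped matches: 3, Candidate length: 9
Precision = 3/9 = 1/3

1/3


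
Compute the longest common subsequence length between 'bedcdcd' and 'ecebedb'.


DP table for LCS of 'bedcdcd' and 'ecebedb':
       e  c  e  b  e  d  b
    0  0  0  0  0  0  0  0
  b 0  0  0  0  1  1  1  1
  e 0  1  1  1  1  2  2  2
  d 0  1  1  1  1  2  3  3
  c 0  1  2  2  2  2  3  3
  d 0  1  2  2  2  2  3  3
  c 0  1  2  2  2  2  3  3
  d 0  1  2  2  2  2  3  3
LCS: 'bed'
LCS length = 3

3


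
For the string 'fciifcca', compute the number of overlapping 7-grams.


String 'fciifcca' has length L = 8.
Number of overlapping n-grams = L - n + 1
Substituting: 8 - 7 + 1 = 2

2


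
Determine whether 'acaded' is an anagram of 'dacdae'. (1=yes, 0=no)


Sort characters of 'acaded': 'aacdde'
Sort characters of 'dacdae': 'aacdde'
Sorted forms match -> they ARE anagrams
Result: 1

1


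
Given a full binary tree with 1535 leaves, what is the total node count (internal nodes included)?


Leaf nodes (terminals): 1535
Internal nodes = n - 1 = 1535 - 1 = 1534
Total = leaves + internal = 1535 + 1534 = 3069

3069


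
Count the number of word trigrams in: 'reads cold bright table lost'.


Word trigrams from [5] words:
  Trigram 1: (reads cold bright)
  Trigram 2: (cold bright table)
  Trigram 3: (bright table lost)
Total word trigrams: 5 - 2 = 3

3


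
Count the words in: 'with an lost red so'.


Counting words by splitting on spaces:
  Word 1: 'with'
  Word 2: 'an'
  Word 3: 'lost'
  Word 4: 'red'
  Word 5: 'so'
Total words: 5

5


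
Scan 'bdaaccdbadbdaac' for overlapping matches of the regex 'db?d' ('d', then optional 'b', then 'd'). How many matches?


Pattern: db?d means 'd', then optional 'b', then 'd'.
Scanning 'bdaaccdbadbdaac' position-by-position:
  Pos 0: window 'bda' -> no
  Pos 1: window 'daa' -> no
  Pos 2: window 'aac' -> no
  Pos 3: window 'acc' -> no
  Pos 4: window 'ccd' -> no
  Pos 5: window 'cdb' -> no
  Pos 6: window 'dba' -> no
  Pos 7: window 'bad' -> no
  Pos 8: window 'adb' -> no
  Pos 9: window 'dbd' -> MATCH
  Pos 10: window 'bda' -> no
  Pos 11: window 'daa' -> no
  Pos 12: window 'aac' -> no
  Pos 13: window 'ac' -> no
  Pos 14: window 'c' -> no
Total matches: 1

1


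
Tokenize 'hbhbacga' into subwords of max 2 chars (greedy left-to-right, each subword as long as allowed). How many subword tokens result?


'hbhbacga' has 8 characters.
Chunking with max size 2:
  Chunk 1: 'hb' (positions 0-1)
  Chunk 2: 'hb' (positions 2-3)
  Chunk 3: 'ac' (positions 4-5)
  Chunk 4: 'ga' (positions 6-7)
Total chunks: ceil(8 / 2) = 4

4


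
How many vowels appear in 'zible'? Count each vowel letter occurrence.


Scanning each character of 'zible':
  Position 1: 'z' -> consonant (running count: 0)
  Position 2: 'i' -> vowel (running count: 1)
  Position 3: 'b' -> consonant (running count: 1)
  Position 4: 'l' -> consonant (running count: 1)
  Position 5: 'e' -> vowel (running count: 2)
Total vowels: 2

2


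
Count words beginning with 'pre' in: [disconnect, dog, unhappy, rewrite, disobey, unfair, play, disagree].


Checking each word for prefix 'pre':
  'disconnect' -> no (count: 0)
  'dog' -> no (count: 0)
  'unhappy' -> no (count: 0)
  'rewrite' -> no (count: 0)
  'disobey' -> no (count: 0)
  'unfair' -> no (count: 0)
  'play' -> no (count: 0)
  'disagree' -> no (count: 0)
Total with prefix 'pre': 0

0


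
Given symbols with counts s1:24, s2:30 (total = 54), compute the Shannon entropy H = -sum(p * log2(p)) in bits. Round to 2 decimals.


Computing entropy H = -sum(p_i * log2(p_i)):
  s1: p = 24/54 = 0.4444, -p*log2(p) = 0.5200
  s2: p = 30/54 = 0.5556, -p*log2(p) = 0.4711
H = sum of terms = 0.9911
Rounded to 2 decimals: 0.99

0.99


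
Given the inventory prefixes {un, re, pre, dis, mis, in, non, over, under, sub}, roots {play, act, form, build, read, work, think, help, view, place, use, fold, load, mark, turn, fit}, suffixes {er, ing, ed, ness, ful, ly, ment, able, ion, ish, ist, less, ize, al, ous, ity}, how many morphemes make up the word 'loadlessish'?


Segmenting 'loadlessish' against the inventory:
  'load' -> root (morpheme 1)
  'less' -> suffix (morpheme 2)
  'ish' -> suffix (morpheme 3)
Total morphemes: 3

3


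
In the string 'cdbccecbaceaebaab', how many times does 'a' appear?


Scanning 'cdbccecbaceaebaab' for 'a':
  Position 8: 'a' -> MATCH (count: 1)
  Position 11: 'a' -> MATCH (count: 2)
  Position 14: 'a' -> MATCH (count: 3)
  Position 15: 'a' -> MATCH (count: 4)
Total occurrences of 'a': 4

4


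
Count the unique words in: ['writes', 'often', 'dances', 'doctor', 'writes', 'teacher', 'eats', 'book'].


Listing all tokens and tracking unique types:
  Token 1: 'writes' -> NEW (unique so far: 1)
  Token 2: 'often' -> NEW (unique so far: 2)
  Token 3: 'dances' -> NEW (unique so far: 3)
  Token 4: 'doctor' -> NEW (unique so far: 4)
  Token 5: 'writes' -> duplicate (unique so far: 4)
  Token 6: 'teacher' -> NEW (unique so far: 5)
  Token 7: 'eats' -> NEW (unique so far: 6)
  Token 8: 'book' -> NEW (unique so far: 7)
Unique types: ('book', 'dances', 'doctor', 'eats', 'often', 'teacher', 'writes')
Vocabulary size: 7

7


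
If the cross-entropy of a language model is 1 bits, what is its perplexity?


Perplexity formula: PP = 2^H
H = 1
PP = 2^1
Steps: 2^1 = 2
PP = 2

2


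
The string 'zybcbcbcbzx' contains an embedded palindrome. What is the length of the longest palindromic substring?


Scanning 'zybcbcbcbzx' for palindromic substrings.
Substring at positions 2-8: 'bcbcbcb'.
Check: reverse('bcbcbcb') = 'bcbcbcb' -> palindrome confirmed.
Neighbouring characters ('y' / 'z') break symmetry, so it cannot extend further.
No longer palindromic substring exists; longest length = 7

7


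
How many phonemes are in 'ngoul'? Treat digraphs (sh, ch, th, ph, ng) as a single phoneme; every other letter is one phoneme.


Parsing 'ngoul' greedily, digraphs first:
  'ng' -> digraph (1 consonant phoneme) (phonemes so far: 1)
  'o' -> vowel phoneme (phonemes so far: 2)
  'u' -> vowel phoneme (phonemes so far: 3)
  'l' -> consonant phoneme (phonemes so far: 4)
Total phonemes: 4

4


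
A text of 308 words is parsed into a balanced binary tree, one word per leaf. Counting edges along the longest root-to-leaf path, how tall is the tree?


In a balanced binary tree with n leaves the deepest leaf is ceil(log2(n)) edges below the root.
log2(308) = 8.2668
ceil(8.2668) = 9
height (edges) = 9

9


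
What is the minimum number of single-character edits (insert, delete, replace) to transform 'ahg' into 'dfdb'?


Building DP table for s1='ahg' (len 3) and s2='dfdb' (len 4):
       d  f  d  b
    0  1  2  3  4
  a 1  1  2  3  4
  h 2  2  2  3  4
  g 3  3  3  3  4
Edit distance = dp[3][4] = 4

4


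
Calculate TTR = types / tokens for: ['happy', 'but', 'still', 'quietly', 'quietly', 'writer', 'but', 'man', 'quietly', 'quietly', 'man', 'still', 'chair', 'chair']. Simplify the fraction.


Tokens: 14
Unique types: ('but', 'chair', 'happy', 'man', 'quietly', 'still', 'writer') = 7
TTR = 7/14
Simplify: divide both by 7 -> 1/2
TTR = 1/2

1/2


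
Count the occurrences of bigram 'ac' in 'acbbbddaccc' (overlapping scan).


Scanning 'acbbbddaccc' for bigram 'ac':
  Position 0: 'ac' -> MATCH
  Position 1: 'cb' -> no
  Position 2: 'bb' -> no
  Position 3: 'bb' -> no
  Position 4: 'bd' -> no
  Position 5: 'dd' -> no
  Position 6: 'da' -> no
  Position 7: 'ac' -> MATCH
  Position 8: 'cc' -> no
  Position 9: 'cc' -> no
Total matches: 2

2


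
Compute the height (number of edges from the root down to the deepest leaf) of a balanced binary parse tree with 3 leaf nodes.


In a balanced binary tree with n leaves the deepest leaf is ceil(log2(n)) edges below the root.
log2(3) = 1.5850
ceil(1.5850) = 2
height (edges) = 2

2


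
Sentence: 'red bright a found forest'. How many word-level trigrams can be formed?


Word trigrams from [5] words:
  Trigram 1: (red bright a)
  Trigram 2: (bright a found)
  Trigram 3: (a found forest)
Total word trigrams: 5 - 2 = 3

3


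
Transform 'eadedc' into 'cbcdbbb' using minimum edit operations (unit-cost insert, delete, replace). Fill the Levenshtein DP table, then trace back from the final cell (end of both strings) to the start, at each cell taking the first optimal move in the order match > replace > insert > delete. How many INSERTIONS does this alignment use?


Edit distance = 6. Backtracking from cell (6, 7) with preference match > replace > insert > delete,
then listing the resulting alignment 'eadedc' -> 'cbcdbbb' left to right:
  Step 1: insert 'c' [insertion #1]
  Step 2: replace e->b
  Step 3: replace a->c
  Step 4: keep 'd'
  Step 5: replace e->b
  Step 6: replace d->b
  Step 7: replace c->b
Total insertions: 1

1


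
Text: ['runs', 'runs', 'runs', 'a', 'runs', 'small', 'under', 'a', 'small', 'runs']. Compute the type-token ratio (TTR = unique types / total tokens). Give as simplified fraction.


Tokens: 10
Unique types: ('a', 'runs', 'small', 'under') = 4
TTR = 4/10
Simplify: divide both by 2 -> 2/5
TTR = 2/5

2/5


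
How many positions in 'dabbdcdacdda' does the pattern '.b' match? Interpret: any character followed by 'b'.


Pattern: .b means any character followed by 'b'.
Scanning 'dabbdcdacdda' position-by-position:
  Pos 0: window 'da' -> no
  Pos 1: window 'ab' -> MATCH
  Pos 2: window 'bb' -> MATCH
  Pos 3: window 'bd' -> no
  Pos 4: window 'dc' -> no
  Pos 5: window 'cd' -> no
  Pos 6: window 'da' -> no
  Pos 7: window 'ac' -> no
  Pos 8: window 'cd' -> no
  Pos 9: window 'dd' -> no
  Pos 10: window 'da' -> no
  Pos 11: window 'a' -> no
Total matches: 2

2


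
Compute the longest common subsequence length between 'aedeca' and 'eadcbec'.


DP table for LCS of 'aedeca' and 'eadcbec':
       e  a  d  c  b  e  c
    0  0  0  0  0  0  0  0
  a 0  0  1  1  1  1  1  1
  e 0  1  1  1  1  1  2  2
  d 0  1  1  2  2  2  2  2
  e 0  1  1  2  2  2  3  3
  c 0  1  1  2  3  3  3  4
  a 0  1  2  2  3  3  3  4
LCS: 'adec'
LCS length = 4

4


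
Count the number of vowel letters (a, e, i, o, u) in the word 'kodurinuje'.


Scanning each character of 'kodurinuje':
  Position 1: 'k' -> consonant (running count: 0)
  Position 2: 'o' -> vowel (running count: 1)
  Position 3: 'd' -> consonant (running count: 1)
  Position 4: 'u' -> vowel (running count: 2)
  Position 5: 'r' -> consonant (running count: 2)
  Position 6: 'i' -> vowel (running count: 3)
  Position 7: 'n' -> consonant (running count: 3)
  Position 8: 'u' -> vowel (running count: 4)
  Position 9: 'j' -> consonant (running count: 4)
  Position 10: 'e' -> vowel (running count: 5)
Total vowels: 5

5


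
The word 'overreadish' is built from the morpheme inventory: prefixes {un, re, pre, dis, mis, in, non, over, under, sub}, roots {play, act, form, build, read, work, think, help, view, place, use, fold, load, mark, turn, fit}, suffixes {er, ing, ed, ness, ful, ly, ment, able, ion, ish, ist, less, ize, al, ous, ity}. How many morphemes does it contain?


Segmenting 'overreadish' against the inventory:
  'over' -> prefix (morpheme 1)
  'read' -> root (morpheme 2)
  'ish' -> suffix (morpheme 3)
Total morphemes: 3

3


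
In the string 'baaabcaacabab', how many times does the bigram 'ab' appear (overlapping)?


Scanning 'baaabcaacabab' for bigram 'ab':
  Position 0: 'ba' -> no
  Position 1: 'aa' -> no
  Position 2: 'aa' -> no
  Position 3: 'ab' -> MATCH
  Position 4: 'bc' -> no
  Position 5: 'ca' -> no
  Position 6: 'aa' -> no
  Position 7: 'ac' -> no
  Position 8: 'ca' -> no
  Position 9: 'ab' -> MATCH
  Position 10: 'ba' -> no
  Position 11: 'ab' -> MATCH
Total matches: 3

3


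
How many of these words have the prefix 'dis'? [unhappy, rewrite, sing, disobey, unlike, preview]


Checking each word for prefix 'dis':
  'unhappy' -> no (count: 0)
  'rewrite' -> no (count: 0)
  'sing' -> no (count: 0)
  'disobey' -> YES, starts with 'dis' (count: 1)
  'unlike' -> no (count: 1)
  'preview' -> no (count: 1)
Total with prefix 'dis': 1

1


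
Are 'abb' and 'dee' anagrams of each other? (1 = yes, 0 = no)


Sort characters of 'abb': 'abb'
Sort characters of 'dee': 'dee'
Sorted forms differ -> they are NOT anagrams
Result: 0

0


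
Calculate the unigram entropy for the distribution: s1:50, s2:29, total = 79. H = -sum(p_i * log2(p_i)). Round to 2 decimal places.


Computing entropy H = -sum(p_i * log2(p_i)):
  s1: p = 50/79 = 0.6329, -p*log2(p) = 0.4177
  s2: p = 29/79 = 0.3671, -p*log2(p) = 0.5307
H = sum of terms = 0.9484
Rounded to 2 decimals: 0.95

0.95


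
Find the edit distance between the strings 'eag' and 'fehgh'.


Building DP table for s1='eag' (len 3) and s2='fehgh' (len 5):
       f  e  h  g  h
    0  1  2  3  4  5
  e 1  1  1  2  3  4
  a 2  2  2  2  3  4
  g 3  3  3  3  2  3
Edit distance = dp[3][5] = 3

3


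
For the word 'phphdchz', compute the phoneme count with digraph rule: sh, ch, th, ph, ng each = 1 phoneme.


Parsing 'phphdchz' greedily, digraphs first:
  'ph' -> digraph (1 consonant phoneme) (phonemes so far: 1)
  'ph' -> digraph (1 consonant phoneme) (phonemes so far: 2)
  'd' -> consonant phoneme (phonemes so far: 3)
  'ch' -> digraph (1 consonant phoneme) (phonemes so far: 4)
  'z' -> consonant phoneme (phonemes so far: 5)
Total phonemes: 5

5


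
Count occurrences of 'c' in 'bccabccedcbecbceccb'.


Scanning 'bccabccedcbecbceccb' for 'c':
  Position 1: 'c' -> MATCH (count: 1)
  Position 2: 'c' -> MATCH (count: 2)
  Position 5: 'c' -> MATCH (count: 3)
  Position 6: 'c' -> MATCH (count: 4)
  Position 9: 'c' -> MATCH (count: 5)
  Position 12: 'c' -> MATCH (count: 6)
  Position 14: 'c' -> MATCH (count: 7)
  Position 16: 'c' -> MATCH (count: 8)
  Position 17: 'c' -> MATCH (count: 9)
Total occurrences of 'c': 9

9


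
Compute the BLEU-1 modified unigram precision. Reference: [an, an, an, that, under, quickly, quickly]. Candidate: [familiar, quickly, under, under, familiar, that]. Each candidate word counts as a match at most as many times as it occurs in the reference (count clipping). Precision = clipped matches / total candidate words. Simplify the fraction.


Reference word counts: {'an': 3, 'quickly': 2, 'that': 1, 'under': 1}
Checking each candidate word (with clipping):
  'familiar' -> not in reference -> no match (matches: 0)
  'quickly' -> in reference (ref count 2, used 1/2) -> match (matches: 1)
  'under' -> in reference (ref count 1, used 1/1) -> match (matches: 2)
  'under' -> ref count 1 already used up (1/1) -> clipped, no match (matches: 2)
  'familiar' -> not in reference -> no match (matches: 2)
  'that' -> in reference (ref count 1, used 1/1) -> match (matches: 3)
Clipped matches: 3, Candidate length: 6
Precision = 3/6 = 1/2

1/2


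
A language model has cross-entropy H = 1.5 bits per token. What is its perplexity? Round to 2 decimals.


Perplexity formula: PP = 2^H
H = 1.5
PP = 2^1.5
Decompose: 2^1.5 = 2^1 * 2^0.5 = 2^1 * sqrt(2)
2^1 = 2, sqrt(2) ~ 1.4142136
PP ~ 2 * 1.4142136 = 2.8284272
Rounded to 2 decimals: 2.83

2.83


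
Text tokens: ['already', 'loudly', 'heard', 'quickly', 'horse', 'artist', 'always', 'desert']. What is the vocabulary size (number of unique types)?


Listing all tokens and tracking unique types:
  Token 1: 'already' -> NEW (unique so far: 1)
  Token 2: 'loudly' -> NEW (unique so far: 2)
  Token 3: 'heard' -> NEW (unique so far: 3)
  Token 4: 'quickly' -> NEW (unique so far: 4)
  Token 5: 'horse' -> NEW (unique so far: 5)
  Token 6: 'artist' -> NEW (unique so far: 6)
  Token 7: 'always' -> NEW (unique so far: 7)
  Token 8: 'desert' -> NEW (unique so far: 8)
Unique types: ('already', 'always', 'artist', 'desert', 'heard', 'horse', 'loudly', 'quickly')
Vocabulary size: 8

8


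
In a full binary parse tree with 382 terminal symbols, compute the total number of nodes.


Leaf nodes (terminals): 382
Internal nodes = n - 1 = 382 - 1 = 381
Total = leaves + internal = 382 + 381 = 763

763


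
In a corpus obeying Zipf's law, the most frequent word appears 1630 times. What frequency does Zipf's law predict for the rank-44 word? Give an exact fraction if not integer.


Zipf's law: freq(rank) = f1 / rank
f1 = 1630, rank = 44
freq = 1630 / 44
GCD(1630, 44) = 2
Simplified: 815/22

815/22


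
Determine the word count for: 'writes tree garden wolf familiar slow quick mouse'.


Counting words by splitting on spaces:
  Word 1: 'writes'
  Word 2: 'tree'
  Word 3: 'garden'
  Word 4: 'wolf'
  Word 5: 'familiar'
  Word 6: 'slow'
  Word 7: 'quick'
  Word 8: 'mouse'
Total words: 8

8


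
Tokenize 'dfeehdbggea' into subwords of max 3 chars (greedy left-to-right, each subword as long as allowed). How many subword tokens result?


'dfeehdbggea' has 11 characters.
Chunking with max size 3:
  Chunk 1: 'dfe' (positions 0-2)
  Chunk 2: 'ehd' (positions 3-5)
  Chunk 3: 'bgg' (positions 6-8)
  Chunk 4: 'ea' (positions 9-10)
Total chunks: ceil(11 / 3) = 4

4


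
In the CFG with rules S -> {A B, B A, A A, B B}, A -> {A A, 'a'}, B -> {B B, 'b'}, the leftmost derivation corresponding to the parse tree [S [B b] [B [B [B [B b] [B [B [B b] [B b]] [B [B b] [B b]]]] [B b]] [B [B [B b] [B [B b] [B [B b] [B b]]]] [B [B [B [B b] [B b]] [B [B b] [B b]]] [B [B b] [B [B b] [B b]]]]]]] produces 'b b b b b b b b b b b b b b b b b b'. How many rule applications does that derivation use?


Every bracketed nonterminal node [X ...] in the tree is produced by exactly one rule application.
Reading the tree off as a leftmost derivation:
  Step 1: S  =>  B B   (applied S -> B B)
  Step 2: B B  =>  b B   (applied B -> b)
  Step 3: b B  =>  b B B   (applied B -> B B)
  Step 4: b B B  =>  b B B B   (applied B -> B B)
  Step 5: b B B B  =>  b B B B B   (applied B -> B B)
  Step 6: b B B B B  =>  b b B B B   (applied B -> b)
  Step 7: b b B B B  =>  b b B B B B   (applied B -> B B)
  Step 8: b b B B B B  =>  b b B B B B B   (applied B -> B B)
  Step 9: b b B B B B B  =>  b b b B B B B   (applied B -> b)
  Step 10: b b b B B B B  =>  b b b b B B B   (applied B -> b)
  Step 11: b b b b B B B  =>  b b b b B B B B   (applied B -> B B)
  Step 12: b b b b B B B B  =>  b b b b b B B B   (applied B -> b)
  Step 13: b b b b b B B B  =>  b b b b b b B B   (applied B -> b)
  Step 14: b b b b b b B B  =>  b b b b b b b B   (applied B -> b)
  Step 15: b b b b b b b B  =>  b b b b b b b B B   (applied B -> B B)
  Step 16: b b b b b b b B B  =>  b b b b b b b B B B   (applied B -> B B)
  Step 17: b b b b b b b B B B  =>  b b b b b b b b B B   (applied B -> b)
  Step 18: b b b b b b b b B B  =>  b b b b b b b b B B B   (applied B -> B B)
  Step 19: b b b b b b b b B B B  =>  b b b b b b b b b B B   (applied B -> b)
  Step 20: b b b b b b b b b B B  =>  b b b b b b b b b B B B   (applied B -> B B)
  Step 21: b b b b b b b b b B B B  =>  b b b b b b b b b b B B   (applied B -> b)
  Step 22: b b b b b b b b b b B B  =>  b b b b b b b b b b b B   (applied B -> b)
  Step 23: b b b b b b b b b b b B  =>  b b b b b b b b b b b B B   (applied B -> B B)
  Step 24: b b b b b b b b b b b B B  =>  b b b b b b b b b b b B B B   (applied B -> B B)
  Step 25: b b b b b b b b b b b B B B  =>  b b b b b b b b b b b B B B B   (applied B -> B B)
  Step 26: b b b b b b b b b b b B B B B  =>  b b b b b b b b b b b b B B B   (applied B -> b)
  Step 27: b b b b b b b b b b b b B B B  =>  b b b b b b b b b b b b b B B   (applied B -> b)
  Step 28: b b b b b b b b b b b b b B B  =>  b b b b b b b b b b b b b B B B   (applied B -> B B)
  Step 29: b b b b b b b b b b b b b B B B  =>  b b b b b b b b b b b b b b B B   (applied B -> b)
  Step 30: b b b b b b b b b b b b b b B B  =>  b b b b b b b b b b b b b b b B   (applied B -> b)
  Step 31: b b b b b b b b b b b b b b b B  =>  b b b b b b b b b b b b b b b B B   (applied B -> B B)
  Step 32: b b b b b b b b b b b b b b b B B  =>  b b b b b b b b b b b b b b b b B   (applied B -> b)
  Step 33: b b b b b b b b b b b b b b b b B  =>  b b b b b b b b b b b b b b b b B B   (applied B -> B B)
  Step 34: b b b b b b b b b b b b b b b b B B  =>  b b b b b b b b b b b b b b b b b B   (applied B -> b)
  Step 35: b b b b b b b b b b b b b b b b b B  =>  b b b b b b b b b b b b b b b b b b   (applied B -> b)
Final yield: b b b b b b b b b b b b b b b b b b
Total rewrite steps: 35

35


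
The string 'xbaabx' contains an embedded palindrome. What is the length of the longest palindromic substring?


Scanning 'xbaabx' for palindromic substrings.
Substring at positions 0-5: 'xbaabx'.
Check: reverse('xbaabx') = 'xbaabx' -> palindrome confirmed.
No longer palindromic substring exists; longest length = 6

6


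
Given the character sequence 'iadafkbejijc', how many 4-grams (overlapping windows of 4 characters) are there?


String 'iadafkbejijc' has length L = 12.
Number of overlapping n-grams = L - n + 1
Substituting: 12 - 4 + 1 = 9

9


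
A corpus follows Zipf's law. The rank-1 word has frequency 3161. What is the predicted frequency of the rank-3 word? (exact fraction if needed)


Zipf's law: freq(rank) = f1 / rank
f1 = 3161, rank = 3
freq = 3161 / 3
GCD(3161, 3) = 1
Simplified: 3161/3

3161/3


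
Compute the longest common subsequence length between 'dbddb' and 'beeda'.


DP table for LCS of 'dbddb' and 'beeda':
       b  e  e  d  a
    0  0  0  0  0  0
  d 0  0  0  0  1  1
  b 0  1  1  1  1  1
  d 0  1  1  1  2  2
  d 0  1  1  1  2  2
  b 0  1  1  1  2  2
LCS: 'bd'
LCS length = 2

2


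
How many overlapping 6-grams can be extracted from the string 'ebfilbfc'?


String 'ebfilbfc' has length L = 8.
Number of overlapping n-grams = L - n + 1
Substituting: 8 - 6 + 1 = 3

3


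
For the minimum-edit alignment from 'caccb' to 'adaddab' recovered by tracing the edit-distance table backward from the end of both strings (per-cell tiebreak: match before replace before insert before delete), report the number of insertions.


Edit distance = 5. Backtracking from cell (5, 7) with preference match > replace > insert > delete,
then listing the resulting alignment 'caccb' -> 'adaddab' left to right:
  Step 1: insert 'a' [insertion #1]
  Step 2: replace c->d
  Step 3: keep 'a'
  Step 4: insert 'd' [insertion #2]
  Step 5: replace c->d
  Step 6: replace c->a
  Step 7: keep 'b'
Total insertions: 2

2


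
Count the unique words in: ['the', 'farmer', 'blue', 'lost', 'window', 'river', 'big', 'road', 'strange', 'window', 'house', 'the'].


Listing all tokens and tracking unique types:
  Token 1: 'the' -> NEW (unique so far: 1)
  Token 2: 'farmer' -> NEW (unique so far: 2)
  Token 3: 'blue' -> NEW (unique so far: 3)
  Token 4: 'lost' -> NEW (unique so far: 4)
  Token 5: 'window' -> NEW (unique so far: 5)
  Token 6: 'river' -> NEW (unique so far: 6)
  Token 7: 'big' -> NEW (unique so far: 7)
  Token 8: 'road' -> NEW (unique so far: 8)
  Token 9: 'strange' -> NEW (unique so far: 9)
  Token 10: 'window' -> duplicate (unique so far: 9)
  Token 11: 'house' -> NEW (unique so far: 10)
  Token 12: 'the' -> duplicate (unique so far: 10)
Unique types: ('big', 'blue', 'farmer', 'house', 'lost', 'river', 'road', 'strange', 'the', 'window')
Vocabulary size: 10

10


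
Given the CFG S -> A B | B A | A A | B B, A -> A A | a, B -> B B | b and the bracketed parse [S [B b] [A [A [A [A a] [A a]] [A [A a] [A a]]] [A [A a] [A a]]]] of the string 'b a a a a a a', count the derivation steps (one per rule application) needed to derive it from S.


Every bracketed nonterminal node [X ...] in the tree is produced by exactly one rule application.
Reading the tree off as a leftmost derivation:
  Step 1: S  =>  B A   (applied S -> B A)
  Step 2: B A  =>  b A   (applied B -> b)
  Step 3: b A  =>  b A A   (applied A -> A A)
  Step 4: b A A  =>  b A A A   (applied A -> A A)
  Step 5: b A A A  =>  b A A A A   (applied A -> A A)
  Step 6: b A A A A  =>  b a A A A   (applied A -> a)
  Step 7: b a A A A  =>  b a a A A   (applied A -> a)
  Step 8: b a a A A  =>  b a a A A A   (applied A -> A A)
  Step 9: b a a A A A  =>  b a a a A A   (applied A -> a)
  Step 10: b a a a A A  =>  b a a a a A   (applied A -> a)
  Step 11: b a a a a A  =>  b a a a a A A   (applied A -> A A)
  Step 12: b a a a a A A  =>  b a a a a a A   (applied A -> a)
  Step 13: b a a a a a A  =>  b a a a a a a   (applied A -> a)
Final yield: b a a a a a a
Total rewrite steps: 13

13


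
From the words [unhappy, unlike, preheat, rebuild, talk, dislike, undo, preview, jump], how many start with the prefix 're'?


Checking each word for prefix 're':
  'unhappy' -> no (count: 0)
  'unlike' -> no (count: 0)
  'preheat' -> no (count: 0)
  'rebuild' -> YES, starts with 're' (count: 1)
  'talk' -> no (count: 1)
  'dislike' -> no (count: 1)
  'undo' -> no (count: 1)
  'preview' -> no (count: 1)
  'jump' -> no (count: 1)
Total with prefix 're': 1

1


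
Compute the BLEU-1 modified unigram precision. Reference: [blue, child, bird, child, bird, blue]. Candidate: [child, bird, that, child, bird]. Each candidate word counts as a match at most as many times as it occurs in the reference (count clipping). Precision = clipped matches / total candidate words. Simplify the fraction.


Reference word counts: {'bird': 2, 'blue': 2, 'child': 2}
Checking each candidate word (with clipping):
  'child' -> in reference (ref count 2, used 1/2) -> match (matches: 1)
  'bird' -> in reference (ref count 2, used 1/2) -> match (matches: 2)
  'that' -> not in reference -> no match (matches: 2)
  'child' -> in reference (ref count 2, used 2/2) -> match (matches: 3)
  'bird' -> in reference (ref count 2, used 2/2) -> match (matches: 4)
Clipped matches: 4, Candidate length: 5
Precision = 4/5

4/5


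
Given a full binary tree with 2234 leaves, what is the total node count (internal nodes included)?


Leaf nodes (terminals): 2234
Internal nodes = n - 1 = 2234 - 1 = 2233
Total = leaves + internal = 2234 + 2233 = 4467

4467


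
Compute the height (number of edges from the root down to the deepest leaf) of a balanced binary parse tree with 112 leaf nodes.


In a balanced binary tree with n leaves the deepest leaf is ceil(log2(n)) edges below the root.
log2(112) = 6.8074
ceil(6.8074) = 7
height (edges) = 7

7


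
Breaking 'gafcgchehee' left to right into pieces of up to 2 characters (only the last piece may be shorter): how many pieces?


'gafcgchehee' has 11 characters.
Chunking with max size 2:
  Chunk 1: 'ga' (positions 0-1)
  Chunk 2: 'fc' (positions 2-3)
  Chunk 3: 'gc' (positions 4-5)
  Chunk 4: 'he' (positions 6-7)
  Chunk 5: 'he' (positions 8-9)
  Chunk 6: 'e' (positions 10-10)
Total chunks: ceil(11 / 2) = 6

6


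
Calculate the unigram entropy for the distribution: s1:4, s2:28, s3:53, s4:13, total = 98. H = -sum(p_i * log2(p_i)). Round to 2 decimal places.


Computing entropy H = -sum(p_i * log2(p_i)):
  s1: p = 4/98 = 0.0408, -p*log2(p) = 0.1884
  s2: p = 28/98 = 0.2857, -p*log2(p) = 0.5164
  s3: p = 53/98 = 0.5408, -p*log2(p) = 0.4796
  s4: p = 13/98 = 0.1327, -p*log2(p) = 0.3866
H = sum of terms = 1.5710
Rounded to 2 decimals: 1.57

1.57


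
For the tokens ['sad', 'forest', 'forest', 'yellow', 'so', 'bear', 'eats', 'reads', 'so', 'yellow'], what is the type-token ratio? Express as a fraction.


Tokens: 10
Unique types: ('bear', 'eats', 'forest', 'reads', 'sad', 'so', 'yellow') = 7
TTR = 7/10
Already in lowest terms.

7/10


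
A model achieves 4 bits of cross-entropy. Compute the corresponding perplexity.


Perplexity formula: PP = 2^H
H = 4
PP = 2^4
Steps: 2^1 = 2, 2^2 = 4, 2^3 = 8, 2^4 = 16
PP = 16

16


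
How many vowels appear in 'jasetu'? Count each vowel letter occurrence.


Scanning each character of 'jasetu':
  Position 1: 'j' -> consonant (running count: 0)
  Position 2: 'a' -> vowel (running count: 1)
  Position 3: 's' -> consonant (running count: 1)
  Position 4: 'e' -> vowel (running count: 2)
  Position 5: 't' -> consonant (running count: 2)
  Position 6: 'u' -> vowel (running count: 3)
Total vowels: 3

3


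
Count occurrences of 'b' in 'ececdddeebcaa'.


Scanning 'ececdddeebcaa' for 'b':
  Position 9: 'b' -> MATCH (count: 1)
Total occurrences of 'b': 1

1


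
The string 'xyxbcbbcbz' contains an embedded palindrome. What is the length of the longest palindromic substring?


Scanning 'xyxbcbbcbz' for palindromic substrings.
Substring at positions 3-8: 'bcbbcb'.
Check: reverse('bcbbcb') = 'bcbbcb' -> palindrome confirmed.
Neighbouring characters ('x' / 'z') break symmetry, so it cannot extend further.
No longer palindromic substring exists; longest length = 6

6


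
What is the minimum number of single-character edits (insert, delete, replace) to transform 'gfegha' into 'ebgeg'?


Building DP table for s1='gfegha' (len 6) and s2='ebgeg' (len 5):
       e  b  g  e  g
    0  1  2  3  4  5
  g 1  1  2  2  3  4
  f 2  2  2  3  3  4
  e 3  2  3  3  3  4
  g 4  3  3  3  4  3
  h 5  4  4  4  4  4
  a 6  5  5  5  5  5
Edit distance = dp[6][5] = 5

5


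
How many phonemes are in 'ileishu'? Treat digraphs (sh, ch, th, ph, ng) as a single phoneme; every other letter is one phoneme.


Parsing 'ileishu' greedily, digraphs first:
  'i' -> vowel phoneme (phonemes so far: 1)
  'l' -> consonant phoneme (phonemes so far: 2)
  'e' -> vowel phoneme (phonemes so far: 3)
  'i' -> vowel phoneme (phonemes so far: 4)
  'sh' -> digraph (1 consonant phoneme) (phonemes so far: 5)
  'u' -> vowel phoneme (phonemes so far: 6)
Total phonemes: 6

6


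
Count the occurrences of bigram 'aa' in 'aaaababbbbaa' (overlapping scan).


Scanning 'aaaababbbbaa' for bigram 'aa':
  Position 0: 'aa' -> MATCH
  Position 1: 'aa' -> MATCH
  Position 2: 'aa' -> MATCH
  Position 3: 'ab' -> no
  Position 4: 'ba' -> no
  Position 5: 'ab' -> no
  Position 6: 'bb' -> no
  Position 7: 'bb' -> no
  Position 8: 'bb' -> no
  Position 9: 'ba' -> no
  Position 10: 'aa' -> MATCH
Total matches: 4

4


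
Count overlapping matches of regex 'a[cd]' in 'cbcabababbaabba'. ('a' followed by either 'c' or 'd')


Pattern: a[cd] means 'a' followed by either 'c' or 'd'.
Scanning 'cbcabababbaabba' position-by-position:
  Pos 0: window 'cb' -> no
  Pos 1: window 'bc' -> no
  Pos 2: window 'ca' -> no
  Pos 3: window 'ab' -> no
  Pos 4: window 'ba' -> no
  Pos 5: window 'ab' -> no
  Pos 6: window 'ba' -> no
  Pos 7: window 'ab' -> no
  Pos 8: window 'bb' -> no
  Pos 9: window 'ba' -> no
  Pos 10: window 'aa' -> no
  Pos 11: window 'ab' -> no
  Pos 12: window 'bb' -> no
  Pos 13: window 'ba' -> no
  Pos 14: window 'a' -> no
Total matches: 0

0


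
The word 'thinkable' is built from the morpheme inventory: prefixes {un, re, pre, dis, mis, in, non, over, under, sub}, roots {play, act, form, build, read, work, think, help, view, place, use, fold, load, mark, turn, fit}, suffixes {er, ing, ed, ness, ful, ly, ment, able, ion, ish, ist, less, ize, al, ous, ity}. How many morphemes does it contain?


Segmenting 'thinkable' against the inventory:
  'think' -> root (morpheme 1)
  'able' -> suffix (morpheme 2)
Total morphemes: 2

2


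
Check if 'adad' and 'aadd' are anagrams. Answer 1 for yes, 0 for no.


Sort characters of 'adad': 'aadd'
Sort characters of 'aadd': 'aadd'
Sorted forms match -> they ARE anagrams
Result: 1

1


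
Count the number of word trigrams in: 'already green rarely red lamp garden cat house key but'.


Word trigrams from [10] words:
  Trigram 1: (already green rarely)
  Trigram 2: (green rarely red)
  Trigram 3: (rarely red lamp)
  Trigram 4: (red lamp garden)
  Trigram 5: (lamp garden cat)
  Trigram 6: (garden cat house)
  Trigram 7: (cat house key)
  Trigram 8: (house key but)
Total word trigrams: 10 - 2 = 8

8


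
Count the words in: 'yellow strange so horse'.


Counting words by splitting on spaces:
  Word 1: 'yellow'
  Word 2: 'strange'
  Word 3: 'so'
  Word 4: 'horse'
Total words: 4

4


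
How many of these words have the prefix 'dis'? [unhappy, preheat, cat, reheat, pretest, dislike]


Checking each word for prefix 'dis':
  'unhappy' -> no (count: 0)
  'preheat' -> no (count: 0)
  'cat' -> no (count: 0)
  'reheat' -> no (count: 0)
  'pretest' -> no (count: 0)
  'dislike' -> YES, starts with 'dis' (count: 1)
Total with prefix 'dis': 1

1


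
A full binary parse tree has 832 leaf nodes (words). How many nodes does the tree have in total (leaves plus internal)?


Leaf nodes (terminals): 832
Internal nodes = n - 1 = 832 - 1 = 831
Total = leaves + internal = 832 + 831 = 1663

1663


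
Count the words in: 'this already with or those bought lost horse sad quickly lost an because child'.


Counting words by splitting on spaces:
  Word 1: 'this'
  Word 2: 'already'
  Word 3: 'with'
  Word 4: 'or'
  Word 5: 'those'
  Word 6: 'bought'
  Word 7: 'lost'
  Word 8: 'horse'
  Word 9: 'sad'
  Word 10: 'quickly'
  Word 11: 'lost'
  Word 12: 'an'
  Word 13: 'because'
  Word 14: 'child'
Total words: 14

14


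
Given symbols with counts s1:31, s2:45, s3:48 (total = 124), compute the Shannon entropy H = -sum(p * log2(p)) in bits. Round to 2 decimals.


Computing entropy H = -sum(p_i * log2(p_i)):
  s1: p = 31/124 = 0.2500, -p*log2(p) = 0.5000
  s2: p = 45/124 = 0.3629, -p*log2(p) = 0.5307
  s3: p = 48/124 = 0.3871, -p*log2(p) = 0.5300
H = sum of terms = 1.5607
Rounded to 2 decimals: 1.56

1.56


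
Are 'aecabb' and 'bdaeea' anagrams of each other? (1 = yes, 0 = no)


Sort characters of 'aecabb': 'aabbce'
Sort characters of 'bdaeea': 'aabdee'
Sorted forms differ -> they are NOT anagrams
Result: 0

0


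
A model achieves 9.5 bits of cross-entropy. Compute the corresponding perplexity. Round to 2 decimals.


Perplexity formula: PP = 2^H
H = 9.5
PP = 2^9.5
Decompose: 2^9.5 = 2^9 * 2^0.5 = 2^9 * sqrt(2)
2^9 = 512, sqrt(2) ~ 1.4142136
PP ~ 512 * 1.4142136 = 724.0773632
Rounded to 2 decimals: 724.08

724.08


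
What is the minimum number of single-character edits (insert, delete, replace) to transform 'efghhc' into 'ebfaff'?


Building DP table for s1='efghhc' (len 6) and s2='ebfaff' (len 6):
       e  b  f  a  f  f
    0  1  2  3  4  5  6
  e 1  0  1  2  3  4  5
  f 2  1  1  1  2  3  4
  g 3  2  2  2  2  3  4
  h 4  3  3  3  3  3  4
  h 5  4  4  4  4  4  4
  c 6  5  5  5  5  5  5
Edit distance = dp[6][6] = 5

5


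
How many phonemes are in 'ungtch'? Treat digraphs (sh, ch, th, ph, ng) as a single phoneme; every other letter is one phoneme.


Parsing 'ungtch' greedily, digraphs first:
  'u' -> vowel phoneme (phonemes so far: 1)
  'ng' -> digraph (1 consonant phoneme) (phonemes so far: 2)
  't' -> consonant phoneme (phonemes so far: 3)
  'ch' -> digraph (1 consonant phoneme) (phonemes so far: 4)
Total phonemes: 4

4


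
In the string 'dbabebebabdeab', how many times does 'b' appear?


Scanning 'dbabebebabdeab' for 'b':
  Position 1: 'b' -> MATCH (count: 1)
  Position 3: 'b' -> MATCH (count: 2)
  Position 5: 'b' -> MATCH (count: 3)
  Position 7: 'b' -> MATCH (count: 4)
  Position 9: 'b' -> MATCH (count: 5)
  Position 13: 'b' -> MATCH (count: 6)
Total occurrences of 'b': 6

6


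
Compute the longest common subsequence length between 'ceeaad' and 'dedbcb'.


DP table for LCS of 'ceeaad' and 'dedbcb':
       d  e  d  b  c  b
    0  0  0  0  0  0  0
  c 0  0  0  0  0  1  1
  e 0  0  1  1  1  1  1
  e 0  0  1  1  1  1  1
  a 0  0  1  1  1  1  1
  a 0  0  1  1  1  1  1
  d 0  1  1  2  2  2  2
LCS: 'ed'
LCS length = 2

2


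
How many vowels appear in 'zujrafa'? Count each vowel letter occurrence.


Scanning each character of 'zujrafa':
  Position 1: 'z' -> consonant (running count: 0)
  Position 2: 'u' -> vowel (running count: 1)
  Position 3: 'j' -> consonant (running count: 1)
  Position 4: 'r' -> consonant (running count: 1)
  Position 5: 'a' -> vowel (running count: 2)
  Position 6: 'f' -> consonant (running count: 2)
  Position 7: 'a' -> vowel (running count: 3)
Total vowels: 3

3


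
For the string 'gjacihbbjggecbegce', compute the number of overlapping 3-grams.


String 'gjacihbbjggecbegce' has length L = 18.
Number of overlapping n-grams = L - n + 1
Substituting: 18 - 3 + 1 = 16

16


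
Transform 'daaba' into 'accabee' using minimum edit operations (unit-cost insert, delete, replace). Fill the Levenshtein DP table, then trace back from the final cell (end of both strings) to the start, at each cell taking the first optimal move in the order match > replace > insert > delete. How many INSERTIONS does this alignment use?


Edit distance = 5. Backtracking from cell (5, 7) with preference match > replace > insert > delete,
then listing the resulting alignment 'daaba' -> 'accabee' left to right:
  Step 1: insert 'a' [insertion #1]
  Step 2: replace d->c
  Step 3: replace a->c
  Step 4: keep 'a'
  Step 5: keep 'b'
  Step 6: insert 'e' [insertion #2]
  Step 7: replace a->e
Total insertions: 2

2


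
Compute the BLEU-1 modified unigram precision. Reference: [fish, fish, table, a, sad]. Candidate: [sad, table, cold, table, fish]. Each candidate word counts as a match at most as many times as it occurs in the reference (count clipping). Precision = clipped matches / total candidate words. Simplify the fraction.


Reference word counts: {'a': 1, 'fish': 2, 'sad': 1, 'table': 1}
Checking each candidate word (with clipping):
  'sad' -> in reference (ref count 1, used 1/1) -> match (matches: 1)
  'table' -> in reference (ref count 1, used 1/1) -> match (matches: 2)
  'cold' -> not in reference -> no match (matches: 2)
  'table' -> ref count 1 already used up (1/1) -> clipped, no match (matches: 2)
  'fish' -> in reference (ref count 2, used 1/2) -> match (matches: 3)
Clipped matches: 3, Candidate length: 5
Precision = 3/5

3/5


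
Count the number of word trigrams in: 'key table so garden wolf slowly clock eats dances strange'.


Word trigrams from [10] words:
  Trigram 1: (key table so)
  Trigram 2: (table so garden)
  Trigram 3: (so garden wolf)
  Trigram 4: (garden wolf slowly)
  Trigram 5: (wolf slowly clock)
  Trigram 6: (slowly clock eats)
  Trigram 7: (clock eats dances)
  Trigram 8: (eats dances strange)
Total word trigrams: 10 - 2 = 8

8


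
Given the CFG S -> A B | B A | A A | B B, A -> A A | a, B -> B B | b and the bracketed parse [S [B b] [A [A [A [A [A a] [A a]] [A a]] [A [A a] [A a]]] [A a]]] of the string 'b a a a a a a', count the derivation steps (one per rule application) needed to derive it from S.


Every bracketed nonterminal node [X ...] in the tree is produced by exactly one rule application.
Reading the tree off as a leftmost derivation:
  Step 1: S  =>  B A   (applied S -> B A)
  Step 2: B A  =>  b A   (applied B -> b)
  Step 3: b A  =>  b A A   (applied A -> A A)
  Step 4: b A A  =>  b A A A   (applied A -> A A)
  Step 5: b A A A  =>  b A A A A   (applied A -> A A)
  Step 6: b A A A A  =>  b A A A A A   (applied A -> A A)
  Step 7: b A A A A A  =>  b a A A A A   (applied A -> a)
  Step 8: b a A A A A  =>  b a a A A A   (applied A -> a)
  Step 9: b a a A A A  =>  b a a a A A   (applied A -> a)
  Step 10: b a a a A A  =>  b a a a A A A   (applied A -> A A)
  Step 11: b a a a A A A  =>  b a a a a A A   (applied A -> a)
  Step 12: b a a a a A A  =>  b a a a a a A   (applied A -> a)
  Step 13: b a a a a a A  =>  b a a a a a a   (applied A -> a)
Final yield: b a a a a a a
Total rewrite steps: 13

13
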